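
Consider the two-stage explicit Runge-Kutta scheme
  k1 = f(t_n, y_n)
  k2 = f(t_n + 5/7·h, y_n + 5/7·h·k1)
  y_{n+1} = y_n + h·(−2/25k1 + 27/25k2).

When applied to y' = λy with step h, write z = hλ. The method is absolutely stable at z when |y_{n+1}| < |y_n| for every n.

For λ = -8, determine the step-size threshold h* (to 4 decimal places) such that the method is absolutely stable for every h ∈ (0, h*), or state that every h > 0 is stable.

(-1.2963,0); λ=-8 ⇒ h* = (35/27)/8 = 0.1620.

Set f=λy, z=hλ:
  k1=λy_n ⇒ h·k1=z·y_n;  k2=λ(1+5/7z)y_n ⇒ h·k2=z(1+5/7z)y_n
  y_{n+1}/y_n = 1 − 2/25z + 27/25z(1+5/7z) = 1 + z + 27/35z²
  ⇒ R(z) = 1 + z + 27/35z².

Solve |R(x)|<1 on ℝ⁻.
x=-1.24: |R|=0.9461
R=1: x+27/35x²=0 ⇒ x=−35/27=-1.2963; min R=1−1/(4·27/35)=0.6759>−1
Confirm numerically:
  x=-1.168: |R|=0.88440 <1
  x=-0.903: |R|=0.72603 <1
  x=-0.670: |R|=0.67629 <1
  x=-1.706: |R|=1.53919 >1
  x=-1.367: |R|=1.07456 >1
Interval (-1.2963, 0).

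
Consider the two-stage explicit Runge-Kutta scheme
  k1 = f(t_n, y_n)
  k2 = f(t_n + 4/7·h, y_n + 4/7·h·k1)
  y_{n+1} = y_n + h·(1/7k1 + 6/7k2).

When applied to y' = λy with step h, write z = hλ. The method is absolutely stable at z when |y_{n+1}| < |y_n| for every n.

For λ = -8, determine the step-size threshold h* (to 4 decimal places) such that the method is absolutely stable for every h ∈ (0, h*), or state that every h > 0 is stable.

Set f=λy, z=hλ:
  k1=λy_n ⇒ h·k1=z·y_n;  k2=λ(1+4/7z)y_n ⇒ h·k2=z(1+4/7z)y_n
  y_{n+1}/y_n = 1 + 1/7z + 6/7z(1+4/7z) = 1 + z + 24/49z²
  Hence R(z) = 1 + z + 24/49z².

Solve |R(x)|<1 on ℝ⁻.
x=-0.91: |R|=0.4956
R=1: x+24/49x²=0 ⇒ x=−49/24=-2.0417; min R=1−1/(4·24/49)=0.4896>−1
Confirm numerically:
  x=-1.824: |R|=0.80554 <1
  x=-1.696: |R|=0.71286 <1
  x=-1.627: |R|=0.66955 <1
  x=-2.620: |R|=1.74216 >1
  x=-2.422: |R|=1.45118 >1
So |R|<1 on (-2.0417, 0).

(-2.0417,0); λ=-8 ⇒ h* = (49/24)/8 = 0.2552.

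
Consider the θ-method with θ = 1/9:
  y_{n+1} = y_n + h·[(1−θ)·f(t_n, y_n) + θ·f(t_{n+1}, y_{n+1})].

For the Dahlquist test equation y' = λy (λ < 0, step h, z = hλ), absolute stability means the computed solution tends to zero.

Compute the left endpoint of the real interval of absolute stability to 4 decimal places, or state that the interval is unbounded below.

left endpoint -2.5714.

On y'=λy, z=hλ:
  y_{n+1} = y_n + z·[8/9·y_n + 1/9·y_{n+1}] ⇒ (1 − 1/9z)y_{n+1} = (1 + 8/9z)y_n
  ⇒ R(z) = (1 + 8/9z)/(1 − 1/9z).

Solve |R(x)|<1 on ℝ⁻.
x=-1.44: |R|=0.2414
R=−1: 1+8/9x = −1+1/9x ⇒ -7/9x=2 ⇒ x=2/(-7/9)=-2.5714
Confirm numerically:
  x=-2.067: |R|=0.68094 <1
  x=-1.880: |R|=0.55515 <1
  x=-1.349: |R|=0.17316 <1
  x=-3.017: |R|=1.25955 >1
  x=-2.968: |R|=1.23195 >1
  x=-2.774: |R|=1.12043 >1
Interval (-2.5714, 0).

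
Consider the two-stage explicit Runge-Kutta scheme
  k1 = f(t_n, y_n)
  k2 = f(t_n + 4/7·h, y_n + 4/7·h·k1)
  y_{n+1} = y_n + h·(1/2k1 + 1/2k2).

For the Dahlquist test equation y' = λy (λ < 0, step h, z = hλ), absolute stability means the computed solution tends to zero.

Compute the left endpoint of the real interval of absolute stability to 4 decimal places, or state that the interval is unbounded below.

Test eqn y'=λy, z=hλ:
  k1=λy_n ⇒ h·k1=z·y_n;  k2=λ(1+4/7z)y_n ⇒ h·k2=z(1+4/7z)y_n
  y_{n+1}/y_n = 1 + 1/2z + 1/2z(1+4/7z) = 1 + z + 2/7z²
  Hence R(z) = 1 + z + 2/7z².

Boundary: |R(x)|=1, x<0.
x=-1.6: |R|=0.1314
R=1: x+2/7x²=0 ⇒ x=−7/2=-3.5000; min R=1−1/(4·2/7)=0.1250>−1
Confirm numerically:
  x=-3.046: |R|=0.60489 <1
  x=-2.886: |R|=0.49371 <1
  x=-2.140: |R|=0.16846 <1
  x=-3.954: |R|=1.51289 >1
  x=-3.826: |R|=1.35636 >1
Stable set (-3.5000, 0).

z* = -3.5000.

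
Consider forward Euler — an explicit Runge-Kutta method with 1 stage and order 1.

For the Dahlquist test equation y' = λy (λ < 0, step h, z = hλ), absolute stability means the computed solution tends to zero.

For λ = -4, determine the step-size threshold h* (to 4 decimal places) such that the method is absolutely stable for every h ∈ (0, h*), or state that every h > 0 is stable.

(-2.0000,0); λ=-4 ⇒ h* = 0.5000.

On y'=λy, z=hλ:
  order 1, 1-stage ⇒ R(z)=1+z
  (e.g. R(-0.77)=0.23000, |R|=0.23000)

Find x<0 with |R(x)|<1.
x=-0.77: |R|=0.2300
|R(-1.6)|=0.6000 |R(-1.56)|=0.5600 |R(-1.36)|=0.3600
Bisect:
  x_lo=-2.3115 |R|=1.3115  x_hi=-0.3150 |R|=0.6850
  mid=-1.31325 |R|=0.31325 →hi
  mid=-1.81237 |R|=0.81237 →hi
  mid=-2.06193 |R|=1.06193 →lo
  mid=-1.93715 |R|=0.93715 →hi
  mid=-1.99954 |R|=0.99954 →hi
  mid=-2.03074 |R|=1.03074 →lo
  mid=-2.01514 |R|=1.01514 →lo
  mid=-2.00734 |R|=1.00734 →lo
  mid=-2.00344 |R|=1.00344 →lo
  mid=-2.00149 |R|=1.00149 →lo
  ...
  [-2.00003,-1.99991] ⇒ x*=-2.0000
So |R|<1 on (-2.0000, 0).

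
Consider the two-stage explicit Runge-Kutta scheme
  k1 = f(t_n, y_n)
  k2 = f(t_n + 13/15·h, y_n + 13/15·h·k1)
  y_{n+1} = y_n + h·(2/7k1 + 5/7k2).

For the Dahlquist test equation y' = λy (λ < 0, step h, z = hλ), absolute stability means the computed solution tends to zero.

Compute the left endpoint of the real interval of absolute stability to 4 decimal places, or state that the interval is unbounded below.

z* = -1.6154.

Test eqn y'=λy, z=hλ:
  k1=λy_n ⇒ h·k1=z·y_n;  k2=λ(1+13/15z)y_n ⇒ h·k2=z(1+13/15z)y_n
  y_{n+1}/y_n = 1 + 2/7z + 5/7z(1+13/15z) = 1 + z + 13/21z²
  ⇒ R(z) = 1 + z + 13/21z².

Solve |R(x)|<1 on ℝ⁻.
x=-1.6: |R|=0.9848
R=1: x+13/21x²=0 ⇒ x=−21/13=-1.6154; min R=1−1/(4·13/21)=0.5962>−1
Confirm numerically:
  x=-1.553: |R|=0.94002 <1
  x=-1.207: |R|=0.69486 <1
  x=-0.736: |R|=0.59934 <1
  x=-1.994: |R|=1.46736 >1
  x=-1.818: |R|=1.22803 >1
  x=-1.712: |R|=1.10239 >1
Stable set (-1.6154, 0).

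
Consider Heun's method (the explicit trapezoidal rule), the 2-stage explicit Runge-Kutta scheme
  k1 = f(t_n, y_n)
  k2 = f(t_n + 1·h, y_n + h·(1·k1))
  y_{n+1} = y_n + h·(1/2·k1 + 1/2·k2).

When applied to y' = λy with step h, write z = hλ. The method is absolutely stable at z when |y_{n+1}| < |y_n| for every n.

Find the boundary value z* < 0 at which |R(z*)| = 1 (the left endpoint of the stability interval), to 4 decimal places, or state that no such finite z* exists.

z* = -2.0000.

Test eqn y'=λy, z=hλ:
  order 2, 2-stage ⇒ R(z)=1+z+z^2/2
  (e.g. R(-0.52)=0.61520, |R|=0.61520)

Boundary: |R(x)|=1, x<0.
x=-0.52: |R|=0.6152
|R(-2.12)|=1.1272 |R(-1.76)|=0.7888 |R(-0.75)|=0.5312
Bisect:
  x_lo=-2.7991 |R|=2.1184  x_hi=-0.1631 |R|=0.8502
  mid=-1.48113 |R|=0.61574 →hi
  mid=-2.14013 |R|=1.14995 →lo
  mid=-1.81063 |R|=0.82856 →hi
  mid=-1.97538 |R|=0.97568 →hi
  mid=-2.05775 |R|=1.05942 →lo
  mid=-2.01657 |R|=1.01670 →lo
  mid=-1.99597 |R|=0.99598 →hi
  ...
  [-2.00016,-2.00000] ⇒ x*=-2.0000
Stable set (-2.0000, 0).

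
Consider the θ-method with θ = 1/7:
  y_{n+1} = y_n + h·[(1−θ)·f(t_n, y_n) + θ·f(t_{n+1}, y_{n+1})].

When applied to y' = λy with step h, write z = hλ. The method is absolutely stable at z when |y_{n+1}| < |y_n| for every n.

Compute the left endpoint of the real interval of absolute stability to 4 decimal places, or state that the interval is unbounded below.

Test eqn y'=λy, z=hλ:
  y_{n+1} = y_n + z·[6/7·y_n + 1/7·y_{n+1}] ⇒ (1 − 1/7z)y_{n+1} = (1 + 6/7z)y_n
  ⇒ R(z) = (1 + 6/7z)/(1 − 1/7z).

Solve |R(x)|<1 on ℝ⁻.
x=-0.89: |R|=0.2104
R=−1: 1+6/7x = −1+1/7x ⇒ -5/7x=2 ⇒ x=2/(-5/7)=-2.8000
Confirm numerically:
  x=-2.675: |R|=0.93540 <1
  x=-2.229: |R|=0.69065 <1
  x=-1.312: |R|=0.10491 <1
  x=-1.131: |R|=0.02632 <1
  x=-3.172: |R|=1.18285 >1
  x=-2.963: |R|=1.08180 >1
  x=-2.933: |R|=1.06695 >1
Stable set (-2.8000, 0).

z* = -2.8000.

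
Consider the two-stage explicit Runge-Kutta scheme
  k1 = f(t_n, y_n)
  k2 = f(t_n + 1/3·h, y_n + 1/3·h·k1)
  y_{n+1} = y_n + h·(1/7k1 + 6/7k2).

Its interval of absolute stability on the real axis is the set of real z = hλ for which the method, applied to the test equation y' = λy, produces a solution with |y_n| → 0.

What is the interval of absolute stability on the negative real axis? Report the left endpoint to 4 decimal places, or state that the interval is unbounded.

z∈(-3.5000,0).

Test eqn y'=λy, z=hλ:
  k1=λy_n ⇒ h·k1=z·y_n;  k2=λ(1+1/3z)y_n ⇒ h·k2=z(1+1/3z)y_n
  y_{n+1}/y_n = 1 + 1/7z + 6/7z(1+1/3z) = 1 + z + 2/7z²
  Hence R(z) = 1 + z + 2/7z².

Boundary: |R(x)|=1, x<0.
x=-1.25: |R|=0.1964
R=1: x+2/7x²=0 ⇒ x=−7/2=-3.5000; min R=1−1/(4·2/7)=0.1250>−1
Confirm numerically:
  x=-3.279: |R|=0.79295 <1
  x=-3.005: |R|=0.57501 <1
  x=-2.894: |R|=0.49892 <1
  x=-2.030: |R|=0.14740 <1
  x=-3.678: |R|=1.18705 >1
  x=-3.606: |R|=1.10921 >1
  x=-3.573: |R|=1.07452 >1
Interval (-3.5000, 0).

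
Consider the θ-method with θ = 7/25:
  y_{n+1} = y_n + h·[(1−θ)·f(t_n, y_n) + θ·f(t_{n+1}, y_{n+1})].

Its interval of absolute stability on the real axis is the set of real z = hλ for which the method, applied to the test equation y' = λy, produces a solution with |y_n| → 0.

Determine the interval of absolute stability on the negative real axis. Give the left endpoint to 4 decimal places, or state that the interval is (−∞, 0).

z∈(-4.5455,0).

Test eqn y'=λy, z=hλ:
  y_{n+1} = y_n + z·[18/25·y_n + 7/25·y_{n+1}] ⇒ (1 − 7/25z)y_{n+1} = (1 + 18/25z)y_n
  ⇒ R(z) = (1 + 18/25z)/(1 − 7/25z).

Boundary: |R(x)|=1, x<0.
x=-1.53: |R|=0.0711
R=−1: 1+18/25x = −1+7/25x ⇒ -11/25x=2 ⇒ x=2/(-11/25)=-4.5455
Confirm numerically:
  x=-4.209: |R|=0.93205 <1
  x=-4.190: |R|=0.92803 <1
  x=-2.927: |R|=0.60863 <1
  x=-2.249: |R|=0.37999 <1
  x=-5.078: |R|=1.09675 >1
  x=-5.019: |R|=1.08662 >1
  x=-4.803: |R|=1.04833 >1
Interval (-4.5455, 0).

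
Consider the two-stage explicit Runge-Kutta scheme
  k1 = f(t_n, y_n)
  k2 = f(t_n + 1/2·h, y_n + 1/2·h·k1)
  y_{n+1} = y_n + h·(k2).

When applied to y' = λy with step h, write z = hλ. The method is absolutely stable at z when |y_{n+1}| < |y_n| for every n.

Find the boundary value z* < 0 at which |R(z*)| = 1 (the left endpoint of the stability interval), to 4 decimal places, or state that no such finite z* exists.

z* = -2.0000.

Test eqn y'=λy, z=hλ:
  k1=λy_n ⇒ h·k1=z·y_n;  k2=λ(1+1/2z)y_n ⇒ h·k2=z(1+1/2z)y_n
  y_{n+1}/y_n = 1 + z(1+1/2z) = 1 + z + 1/2z²
  Hence R(z) = 1 + z + 1/2z².

Boundary: |R(x)|=1, x<0.
x=-1.34: |R|=0.5578
R=1: x+1/2x²=0 ⇒ x=−2=-2.0000; min R=1−1/(4·1/2)=0.5000>−1
Confirm numerically:
  x=-1.695: |R|=0.74151 <1
  x=-1.639: |R|=0.70416 <1
  x=-1.532: |R|=0.64151 <1
  x=-1.140: |R|=0.50980 <1
  x=-2.561: |R|=1.71836 >1
  x=-2.196: |R|=1.21521 >1
  x=-2.061: |R|=1.06286 >1
Stable set (-2.0000, 0).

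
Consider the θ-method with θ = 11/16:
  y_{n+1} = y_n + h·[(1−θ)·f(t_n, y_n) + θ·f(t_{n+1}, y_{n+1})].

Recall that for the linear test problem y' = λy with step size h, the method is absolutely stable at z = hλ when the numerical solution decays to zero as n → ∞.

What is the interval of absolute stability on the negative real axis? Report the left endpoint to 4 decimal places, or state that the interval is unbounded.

(−∞, 0) — no finite endpoint.

On y'=λy, z=hλ:
  y_{n+1} = y_n + z·[5/16·y_n + 11/16·y_{n+1}] ⇒ (1 − 11/16z)y_{n+1} = (1 + 5/16z)y_n
  Hence R(z) = (1 + 5/16z)/(1 − 11/16z).

Need |R(x)|<1, x<0.
x=-0.63: |R|=0.5604
x=-2: |R|=0.1579
x=-10: |R|=0.2698
x=-100: |R|=0.4337
θ=11/16≥1/2 ⇒ |1+5/16x|<|1−11/16x| ∀x<0 ⇒ interval (−∞,0).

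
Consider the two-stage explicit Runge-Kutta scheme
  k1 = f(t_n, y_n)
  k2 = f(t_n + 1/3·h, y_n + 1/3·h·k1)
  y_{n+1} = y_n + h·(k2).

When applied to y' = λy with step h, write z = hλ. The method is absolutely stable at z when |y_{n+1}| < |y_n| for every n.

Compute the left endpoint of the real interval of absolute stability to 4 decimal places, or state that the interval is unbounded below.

z* = -3.0000.

On y'=λy, z=hλ:
  k1=λy_n ⇒ h·k1=z·y_n;  k2=λ(1+1/3z)y_n ⇒ h·k2=z(1+1/3z)y_n
  y_{n+1}/y_n = 1 + z(1+1/3z) = 1 + z + 1/3z²
  ⇒ R(z) = 1 + z + 1/3z².

Solve |R(x)|<1 on ℝ⁻.
x=-1.58: |R|=0.2521
R=1: x+1/3x²=0 ⇒ x=−3=-3.0000; min R=1−1/(4·1/3)=0.2500>−1
Confirm numerically:
  x=-2.884: |R|=0.88849 <1
  x=-2.390: |R|=0.51403 <1
  x=-2.199: |R|=0.41287 <1
  x=-3.275: |R|=1.30021 >1
  x=-3.195: |R|=1.20767 >1
Stable set (-3.0000, 0).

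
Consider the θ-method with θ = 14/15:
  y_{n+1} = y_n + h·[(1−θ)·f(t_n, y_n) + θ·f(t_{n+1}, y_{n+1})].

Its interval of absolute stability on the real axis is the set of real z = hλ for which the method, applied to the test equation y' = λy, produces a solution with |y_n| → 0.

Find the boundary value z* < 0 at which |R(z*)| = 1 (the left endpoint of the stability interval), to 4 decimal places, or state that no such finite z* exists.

With y'=λy (z=hλ):
  y_{n+1} = y_n + z·[1/15·y_n + 14/15·y_{n+1}] ⇒ (1 − 14/15z)y_{n+1} = (1 + 1/15z)y_n
  R(z) = (1 + 1/15z)/(1 − 14/15z).

Find x<0 with |R(x)|<1.
x=-1.47: |R|=0.3803
x=-2: |R|=0.3023
x=-10: |R|=0.0323
x=-100: |R|=0.0601
θ=14/15≥1/2 ⇒ |1+1/15x|<|1−14/15x| ∀x<0 ⇒ stable on all of ℝ⁻.

interval (−∞, 0).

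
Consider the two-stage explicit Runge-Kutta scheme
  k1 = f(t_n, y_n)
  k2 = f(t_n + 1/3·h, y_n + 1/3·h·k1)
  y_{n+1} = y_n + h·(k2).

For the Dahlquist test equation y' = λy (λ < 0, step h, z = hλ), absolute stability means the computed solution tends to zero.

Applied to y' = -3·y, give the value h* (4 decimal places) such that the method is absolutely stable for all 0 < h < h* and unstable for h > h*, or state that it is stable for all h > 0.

(-3.0000,0); λ=-3 ⇒ h* = (3)/3 = 1.0000.

Set f=λy, z=hλ:
  k1=λy_n ⇒ h·k1=z·y_n;  k2=λ(1+1/3z)y_n ⇒ h·k2=z(1+1/3z)y_n
  y_{n+1}/y_n = 1 + z(1+1/3z) = 1 + z + 1/3z²
  Hence R(z) = 1 + z + 1/3z².

Find x<0 with |R(x)|<1.
x=-1.14: |R|=0.2932
R=1: x+1/3x²=0 ⇒ x=−3=-3.0000; min R=1−1/(4·1/3)=0.2500>−1
Confirm numerically:
  x=-2.415: |R|=0.52907 <1
  x=-2.212: |R|=0.41898 <1
  x=-1.934: |R|=0.31279 <1
  x=-1.476: |R|=0.25019 <1
  x=-3.325: |R|=1.36021 >1
  x=-3.082: |R|=1.08424 >1
Interval (-3.0000, 0).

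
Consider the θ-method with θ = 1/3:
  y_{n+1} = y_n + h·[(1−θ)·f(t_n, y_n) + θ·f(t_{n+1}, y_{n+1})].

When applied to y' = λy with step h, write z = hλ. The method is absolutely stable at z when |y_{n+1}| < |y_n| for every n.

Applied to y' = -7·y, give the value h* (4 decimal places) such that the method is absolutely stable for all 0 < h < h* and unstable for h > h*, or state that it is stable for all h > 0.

Test eqn y'=λy, z=hλ:
  y_{n+1} = y_n + z·[2/3·y_n + 1/3·y_{n+1}] ⇒ (1 − 1/3z)y_{n+1} = (1 + 2/3z)y_n
  so R(z) = (1 + 2/3z)/(1 − 1/3z).

Need |R(x)|<1, x<0.
x=-0.65: |R|=0.4658
R=−1: 1+2/3x = −1+1/3x ⇒ -1/3x=2 ⇒ x=2/(-1/3)=-6.0000
Confirm numerically:
  x=-5.578: |R|=0.95080 <1
  x=-4.713: |R|=0.83314 <1
  x=-3.755: |R|=0.66765 <1
  x=-2.480: |R|=0.35766 <1
  x=-6.591: |R|=1.06162 >1
  x=-6.388: |R|=1.04133 >1
  x=-6.366: |R|=1.03908 >1
So |R|<1 on (-6.0000, 0).

(-6.0000,0); λ=-7 ⇒ h* = (6)/7 = 0.8571.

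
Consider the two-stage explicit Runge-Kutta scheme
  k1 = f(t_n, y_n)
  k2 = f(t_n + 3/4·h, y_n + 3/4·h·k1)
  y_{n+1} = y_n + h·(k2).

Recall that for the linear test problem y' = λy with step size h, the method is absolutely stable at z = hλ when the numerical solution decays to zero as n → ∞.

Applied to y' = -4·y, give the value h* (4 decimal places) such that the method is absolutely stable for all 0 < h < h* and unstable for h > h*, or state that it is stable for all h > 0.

With y'=λy (z=hλ):
  k1=λy_n ⇒ h·k1=z·y_n;  k2=λ(1+3/4z)y_n ⇒ h·k2=z(1+3/4z)y_n
  y_{n+1}/y_n = 1 + z(1+3/4z) = 1 + z + 3/4z²
  Hence R(z) = 1 + z + 3/4z².

Find x<0 with |R(x)|<1.
x=-0.92: |R|=0.7148
R=1: x+3/4x²=0 ⇒ x=−4/3=-1.3333; min R=1−1/(4·3/4)=0.6667>−1
Confirm numerically:
  x=-1.241: |R|=0.91406 <1
  x=-1.066: |R|=0.78627 <1
  x=-0.723: |R|=0.66905 <1
  x=-0.697: |R|=0.66736 <1
  x=-1.748: |R|=1.54363 >1
  x=-1.728: |R|=1.51149 >1
  x=-1.435: |R|=1.10942 >1
Interval (-1.3333, 0).

(-1.3333,0); λ=-4 ⇒ h* = (4/3)/4 = 0.3333.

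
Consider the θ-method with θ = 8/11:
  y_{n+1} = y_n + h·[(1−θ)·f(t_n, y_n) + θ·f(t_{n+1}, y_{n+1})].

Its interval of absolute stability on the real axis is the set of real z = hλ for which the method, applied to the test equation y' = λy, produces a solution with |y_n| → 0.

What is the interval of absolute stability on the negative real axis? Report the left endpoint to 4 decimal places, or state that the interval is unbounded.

(−∞, 0) — no finite endpoint.

With y'=λy (z=hλ):
  y_{n+1} = y_n + z·[3/11·y_n + 8/11·y_{n+1}] ⇒ (1 − 8/11z)y_{n+1} = (1 + 3/11z)y_n
  so R(z) = (1 + 3/11z)/(1 − 8/11z).

Need |R(x)|<1, x<0.
x=-1.48: |R|=0.2872
x=-2: |R|=0.1852
x=-10: |R|=0.2088
x=-100: |R|=0.3564
θ=8/11≥1/2 ⇒ |1+3/11x|<|1−8/11x| ∀x<0 ⇒ unbounded interval.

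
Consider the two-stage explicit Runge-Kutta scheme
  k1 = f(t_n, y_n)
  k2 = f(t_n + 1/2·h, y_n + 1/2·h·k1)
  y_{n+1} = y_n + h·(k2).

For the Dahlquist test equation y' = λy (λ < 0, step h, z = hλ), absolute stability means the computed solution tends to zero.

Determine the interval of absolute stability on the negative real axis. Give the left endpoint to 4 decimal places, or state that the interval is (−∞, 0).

z∈(-2.0000,0).

On y'=λy, z=hλ:
  k1=λy_n ⇒ h·k1=z·y_n;  k2=λ(1+1/2z)y_n ⇒ h·k2=z(1+1/2z)y_n
  y_{n+1}/y_n = 1 + z(1+1/2z) = 1 + z + 1/2z²
  Hence R(z) = 1 + z + 1/2z².

Need |R(x)|<1, x<0.
x=-1.08: |R|=0.5032
R=1: x+1/2x²=0 ⇒ x=−2=-2.0000; min R=1−1/(4·1/2)=0.5000>−1
Confirm numerically:
  x=-1.980: |R|=0.98020 <1
  x=-1.889: |R|=0.89516 <1
  x=-1.518: |R|=0.63416 <1
  x=-1.332: |R|=0.55511 <1
  x=-2.516: |R|=1.64913 >1
  x=-2.419: |R|=1.50678 >1
  x=-2.177: |R|=1.19266 >1
Stable set (-2.0000, 0).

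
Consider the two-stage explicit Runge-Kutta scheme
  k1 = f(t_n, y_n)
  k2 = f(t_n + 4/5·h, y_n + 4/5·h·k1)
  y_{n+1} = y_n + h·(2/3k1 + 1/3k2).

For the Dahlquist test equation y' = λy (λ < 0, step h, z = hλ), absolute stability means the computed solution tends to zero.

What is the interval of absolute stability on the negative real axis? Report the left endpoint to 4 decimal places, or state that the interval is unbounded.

z∈(-3.7500,0).

With y'=λy (z=hλ):
  k1=λy_n ⇒ h·k1=z·y_n;  k2=λ(1+4/5z)y_n ⇒ h·k2=z(1+4/5z)y_n
  y_{n+1}/y_n = 1 + 2/3z + 1/3z(1+4/5z) = 1 + z + 4/15z²
  so R(z) = 1 + z + 4/15z².

Need |R(x)|<1, x<0.
x=-1.31: |R|=0.1476
R=1: x+4/15x²=0 ⇒ x=−15/4=-3.7500; min R=1−1/(4·4/15)=0.0625>−1
Confirm numerically:
  x=-2.995: |R|=0.39701 <1
  x=-2.609: |R|=0.20617 <1
  x=-2.322: |R|=0.11578 <1
  x=-4.091: |R|=1.37201 >1
  x=-4.072: |R|=1.34965 >1
  x=-3.870: |R|=1.12384 >1
Interval (-3.7500, 0).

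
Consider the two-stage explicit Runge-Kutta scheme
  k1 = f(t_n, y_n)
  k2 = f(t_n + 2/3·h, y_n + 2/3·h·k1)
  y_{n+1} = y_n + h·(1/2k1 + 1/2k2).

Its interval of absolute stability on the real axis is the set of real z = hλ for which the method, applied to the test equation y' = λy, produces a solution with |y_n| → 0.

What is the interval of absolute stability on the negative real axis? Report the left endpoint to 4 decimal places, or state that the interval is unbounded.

(-3.0000, 0).

With y'=λy (z=hλ):
  k1=λy_n ⇒ h·k1=z·y_n;  k2=λ(1+2/3z)y_n ⇒ h·k2=z(1+2/3z)y_n
  y_{n+1}/y_n = 1 + 1/2z + 1/2z(1+2/3z) = 1 + z + 1/3z²
  Hence R(z) = 1 + z + 1/3z².

Solve |R(x)|<1 on ℝ⁻.
x=-0.44: |R|=0.6245
R=1: x+1/3x²=0 ⇒ x=−3=-3.0000; min R=1−1/(4·1/3)=0.2500>−1
Confirm numerically:
  x=-2.367: |R|=0.50056 <1
  x=-1.948: |R|=0.31690 <1
  x=-1.571: |R|=0.25168 <1
  x=-1.284: |R|=0.26555 <1
  x=-3.491: |R|=1.57136 >1
  x=-3.304: |R|=1.33481 >1
  x=-3.096: |R|=1.09907 >1
So |R|<1 on (-3.0000, 0).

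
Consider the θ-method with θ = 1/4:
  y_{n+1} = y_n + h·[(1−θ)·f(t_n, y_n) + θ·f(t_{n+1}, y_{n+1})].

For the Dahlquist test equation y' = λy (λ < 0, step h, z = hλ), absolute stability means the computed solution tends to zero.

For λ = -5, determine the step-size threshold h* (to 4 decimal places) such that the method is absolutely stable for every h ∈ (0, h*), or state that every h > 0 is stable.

Set f=λy, z=hλ:
  y_{n+1} = y_n + z·[3/4·y_n + 1/4·y_{n+1}] ⇒ (1 − 1/4z)y_{n+1} = (1 + 3/4z)y_n
  R(z) = (1 + 3/4z)/(1 − 1/4z).

Boundary: |R(x)|=1, x<0.
x=-1.16: |R|=0.1008
R=−1: 1+3/4x = −1+1/4x ⇒ -1/2x=2 ⇒ x=2/(-1/2)=-4.0000
Confirm numerically:
  x=-3.350: |R|=0.82313 <1
  x=-2.751: |R|=0.62998 <1
  x=-2.126: |R|=0.38818 <1
  x=-4.454: |R|=1.10740 >1
  x=-4.177: |R|=1.04329 >1
Interval (-4.0000, 0).

(-4.0000,0); λ=-5 ⇒ h* = (4)/5 = 0.8000.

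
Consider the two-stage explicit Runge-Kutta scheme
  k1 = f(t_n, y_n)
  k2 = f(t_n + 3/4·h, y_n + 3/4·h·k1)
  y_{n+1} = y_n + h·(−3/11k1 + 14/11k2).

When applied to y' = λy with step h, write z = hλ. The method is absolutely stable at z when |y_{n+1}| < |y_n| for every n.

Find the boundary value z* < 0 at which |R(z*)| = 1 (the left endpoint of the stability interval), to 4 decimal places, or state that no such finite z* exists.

z* = -1.0476.

On y'=λy, z=hλ:
  k1=λy_n ⇒ h·k1=z·y_n;  k2=λ(1+3/4z)y_n ⇒ h·k2=z(1+3/4z)y_n
  y_{n+1}/y_n = 1 − 3/11z + 14/11z(1+3/4z) = 1 + z + 21/22z²
  R(z) = 1 + z + 21/22z².

Need |R(x)|<1, x<0.
x=-1.57: |R|=1.7829
R=1: x+21/22x²=0 ⇒ x=−22/21=-1.0476; min R=1−1/(4·21/22)=0.7381>−1
Confirm numerically:
  x=-0.865: |R|=0.84921 <1
  x=-0.804: |R|=0.81303 <1
  x=-0.739: |R|=0.78230 <1
  x=-1.599: |R|=1.84158 >1
  x=-1.299: |R|=1.31170 >1
Stable set (-1.0476, 0).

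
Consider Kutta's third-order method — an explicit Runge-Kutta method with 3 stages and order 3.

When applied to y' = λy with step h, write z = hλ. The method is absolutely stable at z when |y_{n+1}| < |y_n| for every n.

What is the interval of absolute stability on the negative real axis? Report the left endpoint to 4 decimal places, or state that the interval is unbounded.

z∈(-2.5127,0).

Test eqn y'=λy, z=hλ:
  order 3, 3-stage ⇒ R(z)=1+z+z^2/2+z^3/6
  (e.g. R(-0.56)=0.56753, |R|=0.56753)

Solve |R(x)|<1 on ℝ⁻.
x=-0.56: |R|=0.5675
|R(-1.38)|=0.1342 |R(-1.29)|=0.1843 |R(-1.05)|=0.3083
Bisect:
  x_lo=-3.0710 |R|=2.1826  x_hi=-0.1931 |R|=0.8244
  mid=-1.63204 |R|=0.02477 →hi
  mid=-2.35152 |R|=0.75387 →hi
  mid=-2.71126 |R|=1.35750 →lo
  mid=-2.53139 |R|=1.03092 →lo
  mid=-2.44145 |R|=0.88657 →hi
  mid=-2.48642 |R|=0.95724 →hi
  mid=-2.50891 |R|=0.99370 →hi
  ...
  [-2.51277,-2.51259] ⇒ x*=-2.5127
Stable set (-2.5127, 0).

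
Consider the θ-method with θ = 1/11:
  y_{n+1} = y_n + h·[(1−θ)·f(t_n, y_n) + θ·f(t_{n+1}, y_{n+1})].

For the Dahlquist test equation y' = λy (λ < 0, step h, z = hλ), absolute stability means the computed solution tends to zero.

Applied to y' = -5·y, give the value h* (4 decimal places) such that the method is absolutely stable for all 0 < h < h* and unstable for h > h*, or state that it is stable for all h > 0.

(-2.4444,0); λ=-5 ⇒ h* = (22/9)/5 = 0.4889.

With y'=λy (z=hλ):
  y_{n+1} = y_n + z·[10/11·y_n + 1/11·y_{n+1}] ⇒ (1 − 1/11z)y_{n+1} = (1 + 10/11z)y_n
  so R(z) = (1 + 10/11z)/(1 − 1/11z).

Solve |R(x)|<1 on ℝ⁻.
x=-0.7: |R|=0.3419
R=−1: 1+10/11x = −1+1/11x ⇒ -9/11x=2 ⇒ x=2/(-9/11)=-2.4444
Confirm numerically:
  x=-2.191: |R|=0.82708 <1
  x=-1.588: |R|=0.38767 <1
  x=-1.342: |R|=0.19608 <1
  x=-1.107: |R|=0.00578 <1
  x=-2.762: |R|=1.20767 >1
  x=-2.761: |R|=1.20703 >1
So |R|<1 on (-2.4444, 0).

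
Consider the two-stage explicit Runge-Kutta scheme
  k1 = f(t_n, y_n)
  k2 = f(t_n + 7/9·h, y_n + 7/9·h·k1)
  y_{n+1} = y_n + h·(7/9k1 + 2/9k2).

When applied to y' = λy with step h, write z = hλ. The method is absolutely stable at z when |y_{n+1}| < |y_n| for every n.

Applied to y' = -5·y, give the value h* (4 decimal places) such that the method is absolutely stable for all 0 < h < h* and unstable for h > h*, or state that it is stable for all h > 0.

(-5.7857,0); λ=-5 ⇒ h* = (81/14)/5 = 1.1571.

Set f=λy, z=hλ:
  k1=λy_n ⇒ h·k1=z·y_n;  k2=λ(1+7/9z)y_n ⇒ h·k2=z(1+7/9z)y_n
  y_{n+1}/y_n = 1 + 7/9z + 2/9z(1+7/9z) = 1 + z + 14/81z²
  so R(z) = 1 + z + 14/81z².

Find x<0 with |R(x)|<1.
x=-0.64: |R|=0.4308
R=1: x+14/81x²=0 ⇒ x=−81/14=-5.7857; min R=1−1/(4·14/81)=-0.4464>−1
Confirm numerically:
  x=-4.826: |R|=0.19948 <1
  x=-4.059: |R|=0.21139 <1
  x=-3.697: |R|=0.33466 <1
  x=-2.339: |R|=0.39341 <1
  x=-6.312: |R|=1.57416 >1
  x=-5.971: |R|=1.19122 >1
  x=-5.946: |R|=1.16473 >1
Stable set (-5.7857, 0).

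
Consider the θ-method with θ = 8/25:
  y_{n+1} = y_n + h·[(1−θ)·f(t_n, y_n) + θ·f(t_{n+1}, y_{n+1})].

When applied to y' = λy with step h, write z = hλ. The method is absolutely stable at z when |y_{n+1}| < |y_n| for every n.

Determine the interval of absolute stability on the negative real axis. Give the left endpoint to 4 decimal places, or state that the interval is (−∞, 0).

z∈(-5.5556,0).

With y'=λy (z=hλ):
  y_{n+1} = y_n + z·[17/25·y_n + 8/25·y_{n+1}] ⇒ (1 − 8/25z)y_{n+1} = (1 + 17/25z)y_n
  so R(z) = (1 + 17/25z)/(1 − 8/25z).

Boundary: |R(x)|=1, x<0.
x=-1.2: |R|=0.1329
R=−1: 1+17/25x = −1+8/25x ⇒ -9/25x=2 ⇒ x=2/(-9/25)=-5.5556
Confirm numerically:
  x=-5.341: |R|=0.97149 <1
  x=-2.427: |R|=0.36606 <1
  x=-2.295: |R|=0.32322 <1
  x=-5.915: |R|=1.04473 >1
  x=-5.903: |R|=1.04330 >1
  x=-5.766: |R|=1.02663 >1
So |R|<1 on (-5.5556, 0).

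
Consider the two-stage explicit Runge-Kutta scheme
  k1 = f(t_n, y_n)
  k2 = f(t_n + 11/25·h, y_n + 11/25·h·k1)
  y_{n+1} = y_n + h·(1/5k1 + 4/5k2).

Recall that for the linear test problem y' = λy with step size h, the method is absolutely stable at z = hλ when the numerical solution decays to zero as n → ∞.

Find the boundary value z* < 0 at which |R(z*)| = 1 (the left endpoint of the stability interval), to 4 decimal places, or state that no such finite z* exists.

z* = -2.8409.

Set f=λy, z=hλ:
  k1=λy_n ⇒ h·k1=z·y_n;  k2=λ(1+11/25z)y_n ⇒ h·k2=z(1+11/25z)y_n
  y_{n+1}/y_n = 1 + 1/5z + 4/5z(1+11/25z) = 1 + z + 44/125z²
  Hence R(z) = 1 + z + 44/125z².

Find x<0 with |R(x)|<1.
x=-1.54: |R|=0.2948
R=1: x+44/125x²=0 ⇒ x=−125/44=-2.8409; min R=1−1/(4·44/125)=0.2898>−1
Confirm numerically:
  x=-2.181: |R|=0.49338 <1
  x=-1.947: |R|=0.38736 <1
  x=-1.894: |R|=0.36871 <1
  x=-3.125: |R|=1.31250 >1
  x=-3.019: |R|=1.18926 >1
  x=-2.957: |R|=1.12083 >1
Stable set (-2.8409, 0).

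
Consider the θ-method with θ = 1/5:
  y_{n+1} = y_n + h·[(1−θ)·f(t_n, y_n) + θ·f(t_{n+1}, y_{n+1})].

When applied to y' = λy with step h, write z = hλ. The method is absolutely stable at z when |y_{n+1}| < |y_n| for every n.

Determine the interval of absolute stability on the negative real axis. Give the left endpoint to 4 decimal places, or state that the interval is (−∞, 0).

z∈(-3.3333,0).

Test eqn y'=λy, z=hλ:
  y_{n+1} = y_n + z·[4/5·y_n + 1/5·y_{n+1}] ⇒ (1 − 1/5z)y_{n+1} = (1 + 4/5z)y_n
  ⇒ R(z) = (1 + 4/5z)/(1 − 1/5z).

Boundary: |R(x)|=1, x<0.
x=-0.37: |R|=0.6555
R=−1: 1+4/5x = −1+1/5x ⇒ -3/5x=2 ⇒ x=2/(-3/5)=-3.3333
Confirm numerically:
  x=-3.038: |R|=0.88977 <1
  x=-2.671: |R|=0.74097 <1
  x=-2.604: |R|=0.71226 <1
  x=-1.996: |R|=0.42653 <1
  x=-3.924: |R|=1.19857 >1
  x=-3.362: |R|=1.01028 >1
So |R|<1 on (-3.3333, 0).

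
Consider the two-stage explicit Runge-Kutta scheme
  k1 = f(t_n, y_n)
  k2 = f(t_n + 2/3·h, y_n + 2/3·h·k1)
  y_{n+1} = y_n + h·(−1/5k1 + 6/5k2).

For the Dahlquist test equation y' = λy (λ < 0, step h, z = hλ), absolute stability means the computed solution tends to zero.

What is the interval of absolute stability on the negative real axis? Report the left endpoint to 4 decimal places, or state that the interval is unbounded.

Test eqn y'=λy, z=hλ:
  k1=λy_n ⇒ h·k1=z·y_n;  k2=λ(1+2/3z)y_n ⇒ h·k2=z(1+2/3z)y_n
  y_{n+1}/y_n = 1 − 1/5z + 6/5z(1+2/3z) = 1 + z + 4/5z²
  Hence R(z) = 1 + z + 4/5z².

Find x<0 with |R(x)|<1.
x=-1.63: |R|=1.4955
R=1: x+4/5x²=0 ⇒ x=−5/4=-1.2500; min R=1−1/(4·4/5)=0.6875>−1
Confirm numerically:
  x=-0.778: |R|=0.70623 <1
  x=-0.680: |R|=0.68992 <1
  x=-0.503: |R|=0.69941 <1
  x=-1.633: |R|=1.50035 >1
  x=-1.454: |R|=1.23729 >1
So |R|<1 on (-1.2500, 0).

z∈(-1.2500,0).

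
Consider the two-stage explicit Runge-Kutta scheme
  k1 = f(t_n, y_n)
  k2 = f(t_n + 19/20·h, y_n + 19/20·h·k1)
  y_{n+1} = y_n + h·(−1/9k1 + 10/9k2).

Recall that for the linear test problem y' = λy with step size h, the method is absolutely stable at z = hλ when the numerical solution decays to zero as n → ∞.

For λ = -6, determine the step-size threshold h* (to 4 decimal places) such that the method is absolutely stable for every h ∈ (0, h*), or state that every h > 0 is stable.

(-0.9474,0); λ=-6 ⇒ h* = (18/19)/6 = 0.1579.

Set f=λy, z=hλ:
  k1=λy_n ⇒ h·k1=z·y_n;  k2=λ(1+19/20z)y_n ⇒ h·k2=z(1+19/20z)y_n
  y_{n+1}/y_n = 1 − 1/9z + 10/9z(1+19/20z) = 1 + z + 19/18z²
  so R(z) = 1 + z + 19/18z².

Solve |R(x)|<1 on ℝ⁻.
x=-1.22: |R|=1.3511
R=1: x+19/18x²=0 ⇒ x=−18/19=-0.9474; min R=1−1/(4·19/18)=0.7632>−1
Confirm numerically:
  x=-0.826: |R|=0.89418 <1
  x=-0.753: |R|=0.84551 <1
  x=-0.730: |R|=0.83251 <1
  x=-0.480: |R|=0.76320 <1
  x=-1.544: |R|=1.97238 >1
  x=-1.095: |R|=1.17064 >1
  x=-1.003: |R|=1.05890 >1
So |R|<1 on (-0.9474, 0).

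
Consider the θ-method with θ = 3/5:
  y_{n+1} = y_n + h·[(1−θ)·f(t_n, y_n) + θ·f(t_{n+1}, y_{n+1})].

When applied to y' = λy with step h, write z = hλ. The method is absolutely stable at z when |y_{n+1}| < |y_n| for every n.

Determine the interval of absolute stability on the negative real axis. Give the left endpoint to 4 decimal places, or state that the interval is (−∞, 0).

On y'=λy, z=hλ:
  y_{n+1} = y_n + z·[2/5·y_n + 3/5·y_{n+1}] ⇒ (1 − 3/5z)y_{n+1} = (1 + 2/5z)y_n
  ⇒ R(z) = (1 + 2/5z)/(1 − 3/5z).

Find x<0 with |R(x)|<1.
x=-0.35: |R|=0.7107
x=-2: |R|=0.0909
x=-10: |R|=0.4286
x=-100: |R|=0.6393
θ=3/5≥1/2 ⇒ |1+2/5x|<|1−3/5x| ∀x<0 ⇒ interval (−∞,0).

interval (−∞, 0).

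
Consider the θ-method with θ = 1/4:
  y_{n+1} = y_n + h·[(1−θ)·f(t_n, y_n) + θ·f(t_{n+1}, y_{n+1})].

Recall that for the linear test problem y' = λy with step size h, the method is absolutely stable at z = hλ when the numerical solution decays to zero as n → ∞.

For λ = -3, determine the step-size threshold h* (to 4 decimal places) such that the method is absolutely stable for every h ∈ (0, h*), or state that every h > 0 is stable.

With y'=λy (z=hλ):
  y_{n+1} = y_n + z·[3/4·y_n + 1/4·y_{n+1}] ⇒ (1 − 1/4z)y_{n+1} = (1 + 3/4z)y_n
  R(z) = (1 + 3/4z)/(1 − 1/4z).

Find x<0 with |R(x)|<1.
x=-1.68: |R|=0.1831
R=−1: 1+3/4x = −1+1/4x ⇒ -1/2x=2 ⇒ x=2/(-1/2)=-4.0000
Confirm numerically:
  x=-3.928: |R|=0.98184 <1
  x=-3.769: |R|=0.94053 <1
  x=-3.264: |R|=0.79736 <1
  x=-2.846: |R|=0.66287 <1
  x=-4.482: |R|=1.11365 >1
  x=-4.466: |R|=1.11009 >1
Stable set (-4.0000, 0).

(-4.0000,0); λ=-3 ⇒ h* = (4)/3 = 1.3333.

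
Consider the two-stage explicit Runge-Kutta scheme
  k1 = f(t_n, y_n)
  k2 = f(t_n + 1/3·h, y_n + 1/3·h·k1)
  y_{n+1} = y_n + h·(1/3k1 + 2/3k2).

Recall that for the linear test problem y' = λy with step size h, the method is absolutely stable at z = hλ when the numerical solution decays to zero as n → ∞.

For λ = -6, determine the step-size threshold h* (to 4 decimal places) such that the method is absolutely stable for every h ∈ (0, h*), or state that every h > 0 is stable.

Test eqn y'=λy, z=hλ:
  k1=λy_n ⇒ h·k1=z·y_n;  k2=λ(1+1/3z)y_n ⇒ h·k2=z(1+1/3z)y_n
  y_{n+1}/y_n = 1 + 1/3z + 2/3z(1+1/3z) = 1 + z + 2/9z²
  ⇒ R(z) = 1 + z + 2/9z².

Boundary: |R(x)|=1, x<0.
x=-0.75: |R|=0.3750
R=1: x+2/9x²=0 ⇒ x=−9/2=-4.5000; min R=1−1/(4·2/9)=-0.1250>−1
Confirm numerically:
  x=-3.965: |R|=0.52861 <1
  x=-2.879: |R|=0.03708 <1
  x=-2.151: |R|=0.12282 <1
  x=-2.125: |R|=0.12153 <1
  x=-4.816: |R|=1.33819 >1
  x=-4.645: |R|=1.14967 >1
Interval (-4.5000, 0).

(-4.5000,0); λ=-6 ⇒ h* = (9/2)/6 = 0.7500.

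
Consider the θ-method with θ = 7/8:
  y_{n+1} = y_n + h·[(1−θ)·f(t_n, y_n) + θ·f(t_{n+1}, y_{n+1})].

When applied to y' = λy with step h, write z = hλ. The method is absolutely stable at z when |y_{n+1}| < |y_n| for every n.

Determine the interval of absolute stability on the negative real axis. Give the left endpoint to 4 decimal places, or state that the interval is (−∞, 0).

interval (−∞, 0).

On y'=λy, z=hλ:
  y_{n+1} = y_n + z·[1/8·y_n + 7/8·y_{n+1}] ⇒ (1 − 7/8z)y_{n+1} = (1 + 1/8z)y_n
  so R(z) = (1 + 1/8z)/(1 − 7/8z).

Find x<0 with |R(x)|<1.
x=-0.53: |R|=0.6379
x=-2: |R|=0.2727
x=-10: |R|=0.0256
x=-100: |R|=0.1299
θ=7/8≥1/2 ⇒ |1+1/8x|<|1−7/8x| ∀x<0 ⇒ unbounded interval.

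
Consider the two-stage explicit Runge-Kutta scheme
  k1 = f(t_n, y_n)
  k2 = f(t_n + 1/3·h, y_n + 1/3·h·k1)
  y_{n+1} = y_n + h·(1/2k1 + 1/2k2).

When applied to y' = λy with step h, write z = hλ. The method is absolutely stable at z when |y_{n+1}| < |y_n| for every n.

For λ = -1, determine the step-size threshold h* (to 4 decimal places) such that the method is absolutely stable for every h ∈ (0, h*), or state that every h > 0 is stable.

(-6.0000,0); λ=-1 ⇒ h* = (6)/1 = 6.0000.

Set f=λy, z=hλ:
  k1=λy_n ⇒ h·k1=z·y_n;  k2=λ(1+1/3z)y_n ⇒ h·k2=z(1+1/3z)y_n
  y_{n+1}/y_n = 1 + 1/2z + 1/2z(1+1/3z) = 1 + z + 1/6z²
  Hence R(z) = 1 + z + 1/6z².

Find x<0 with |R(x)|<1.
x=-0.9: |R|=0.2350
R=1: x+1/6x²=0 ⇒ x=−6=-6.0000; min R=1−1/(4·1/6)=-0.5000>−1
Confirm numerically:
  x=-5.614: |R|=0.63883 <1
  x=-3.191: |R|=0.49392 <1
  x=-2.906: |R|=0.49853 <1
  x=-6.459: |R|=1.49411 >1
  x=-6.326: |R|=1.34371 >1
Interval (-6.0000, 0).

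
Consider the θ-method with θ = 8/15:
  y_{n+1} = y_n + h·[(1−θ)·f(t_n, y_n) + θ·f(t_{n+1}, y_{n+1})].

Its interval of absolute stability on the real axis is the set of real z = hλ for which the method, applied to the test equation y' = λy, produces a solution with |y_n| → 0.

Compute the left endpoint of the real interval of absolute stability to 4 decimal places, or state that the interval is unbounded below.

interval (−∞, 0).

Test eqn y'=λy, z=hλ:
  y_{n+1} = y_n + z·[7/15·y_n + 8/15·y_{n+1}] ⇒ (1 − 8/15z)y_{n+1} = (1 + 7/15z)y_n
  Hence R(z) = (1 + 7/15z)/(1 − 8/15z).

Solve |R(x)|<1 on ℝ⁻.
x=-0.66: |R|=0.5118
x=-2: |R|=0.0323
x=-10: |R|=0.5789
x=-100: |R|=0.8405
θ=8/15≥1/2 ⇒ |1+7/15x|<|1−8/15x| ∀x<0 ⇒ stable on all of ℝ⁻.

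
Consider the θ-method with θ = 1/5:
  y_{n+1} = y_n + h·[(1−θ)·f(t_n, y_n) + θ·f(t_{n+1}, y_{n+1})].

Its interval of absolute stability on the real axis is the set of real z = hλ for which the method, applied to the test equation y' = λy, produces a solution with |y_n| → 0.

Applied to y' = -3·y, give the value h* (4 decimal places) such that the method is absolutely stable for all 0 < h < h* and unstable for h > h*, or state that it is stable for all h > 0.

(-3.3333,0); λ=-3 ⇒ h* = (10/3)/3 = 1.1111.

On y'=λy, z=hλ:
  y_{n+1} = y_n + z·[4/5·y_n + 1/5·y_{n+1}] ⇒ (1 − 1/5z)y_{n+1} = (1 + 4/5z)y_n
  Hence R(z) = (1 + 4/5z)/(1 − 1/5z).

Need |R(x)|<1, x<0.
x=-0.87: |R|=0.2589
R=−1: 1+4/5x = −1+1/5x ⇒ -3/5x=2 ⇒ x=2/(-3/5)=-3.3333
Confirm numerically:
  x=-2.549: |R|=0.68830 <1
  x=-2.134: |R|=0.49565 <1
  x=-1.603: |R|=0.21384 <1
  x=-3.764: |R|=1.14742 >1
  x=-3.485: |R|=1.05362 >1
Interval (-3.3333, 0).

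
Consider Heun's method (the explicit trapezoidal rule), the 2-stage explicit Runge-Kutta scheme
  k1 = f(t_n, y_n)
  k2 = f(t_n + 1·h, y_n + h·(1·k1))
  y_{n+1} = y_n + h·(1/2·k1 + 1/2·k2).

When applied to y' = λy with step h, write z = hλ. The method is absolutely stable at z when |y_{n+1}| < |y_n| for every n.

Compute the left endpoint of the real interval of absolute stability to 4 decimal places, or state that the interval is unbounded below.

z* = -2.0000.

On y'=λy, z=hλ:
  order 2, 2-stage ⇒ R(z)=1+z+z^2/2
  (e.g. R(-1.46)=0.60580, |R|=0.60580)

Solve |R(x)|<1 on ℝ⁻.
x=-1.46: |R|=0.6058
|R(-2.11)|=1.1160 |R(-2.09)|=1.0940 |R(-1.64)|=0.7048
Bisect:
  x_lo=-2.5293 |R|=1.6693  x_hi=-0.1148 |R|=0.8918
  mid=-1.32203 |R|=0.55185 →hi
  mid=-1.92565 |R|=0.92841 →hi
  mid=-2.22746 |R|=1.25333 →lo
  mid=-2.07655 |R|=1.07949 →lo
  mid=-2.00110 |R|=1.00110 →lo
  mid=-1.96338 |R|=0.96405 →hi
  mid=-1.98224 |R|=0.98240 →hi
  mid=-1.99167 |R|=0.99171 →hi
  mid=-1.99639 |R|=0.99639 →hi
  mid=-1.99874 |R|=0.99874 →hi
  ...
  [-2.00007,-1.99992] ⇒ x*=-2.0000
So |R|<1 on (-2.0000, 0).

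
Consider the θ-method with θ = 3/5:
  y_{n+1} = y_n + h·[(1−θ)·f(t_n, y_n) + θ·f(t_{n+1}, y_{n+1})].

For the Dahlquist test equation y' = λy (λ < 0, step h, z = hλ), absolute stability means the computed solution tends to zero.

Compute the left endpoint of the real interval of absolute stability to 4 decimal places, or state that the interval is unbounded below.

Set f=λy, z=hλ:
  y_{n+1} = y_n + z·[2/5·y_n + 3/5·y_{n+1}] ⇒ (1 − 3/5z)y_{n+1} = (1 + 2/5z)y_n
  so R(z) = (1 + 2/5z)/(1 − 3/5z).

Find x<0 with |R(x)|<1.
x=-0.68: |R|=0.5170
x=-2: |R|=0.0909
x=-10: |R|=0.4286
x=-100: |R|=0.6393
θ=3/5≥1/2 ⇒ |1+2/5x|<|1−3/5x| ∀x<0 ⇒ stable on all of ℝ⁻.

interval (−∞, 0).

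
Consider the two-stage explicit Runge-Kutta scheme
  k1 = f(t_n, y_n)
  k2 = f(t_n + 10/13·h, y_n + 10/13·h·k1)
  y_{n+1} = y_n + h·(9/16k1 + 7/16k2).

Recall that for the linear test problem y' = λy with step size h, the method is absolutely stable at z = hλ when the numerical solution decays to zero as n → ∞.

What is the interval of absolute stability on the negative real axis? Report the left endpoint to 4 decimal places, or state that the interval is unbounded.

z∈(-2.9714,0).

On y'=λy, z=hλ:
  k1=λy_n ⇒ h·k1=z·y_n;  k2=λ(1+10/13z)y_n ⇒ h·k2=z(1+10/13z)y_n
  y_{n+1}/y_n = 1 + 9/16z + 7/16z(1+10/13z) = 1 + z + 35/104z²
  so R(z) = 1 + z + 35/104z².

Find x<0 with |R(x)|<1.
x=-0.33: |R|=0.7066
R=1: x+35/104x²=0 ⇒ x=−104/35=-2.9714; min R=1−1/(4·35/104)=0.2571>−1
Confirm numerically:
  x=-2.411: |R|=0.54527 <1
  x=-2.145: |R|=0.40342 <1
  x=-1.462: |R|=0.25733 <1
  x=-3.352: |R|=1.42931 >1
  x=-3.061: |R|=1.09227 >1
  x=-3.023: |R|=1.05247 >1
Interval (-2.9714, 0).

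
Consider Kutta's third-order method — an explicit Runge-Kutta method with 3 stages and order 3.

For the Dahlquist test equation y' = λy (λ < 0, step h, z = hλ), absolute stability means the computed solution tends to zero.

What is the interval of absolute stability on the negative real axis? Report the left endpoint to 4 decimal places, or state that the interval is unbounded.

z∈(-2.5127,0).

Set f=λy, z=hλ:
  order 3, 3-stage ⇒ R(z)=1+z+z^2/2+z^3/6
  (e.g. R(-0.48)=0.61677, |R|=0.61677)

Solve |R(x)|<1 on ℝ⁻.
x=-0.48: |R|=0.6168
|R(-2.25)|=0.6172 |R(-1.42)|=0.1110
Bisect:
  x_lo=-3.1584 |R|=2.4219  x_hi=-0.3601 |R|=0.6970
  mid=-1.75926 |R|=0.11925 →hi
  mid=-2.45886 |R|=0.91357 →hi
  mid=-2.80865 |R|=1.55708 →lo
  mid=-2.63375 |R|=1.21033 →lo
  mid=-2.54630 |R|=1.05604 →lo
  mid=-2.50258 |R|=0.98336 →hi
  mid=-2.52444 |R|=1.01934 →lo
  mid=-2.51351 |R|=1.00126 →lo
  ...
  [-2.51283,-2.51266] ⇒ x*=-2.5127
Interval (-2.5127, 0).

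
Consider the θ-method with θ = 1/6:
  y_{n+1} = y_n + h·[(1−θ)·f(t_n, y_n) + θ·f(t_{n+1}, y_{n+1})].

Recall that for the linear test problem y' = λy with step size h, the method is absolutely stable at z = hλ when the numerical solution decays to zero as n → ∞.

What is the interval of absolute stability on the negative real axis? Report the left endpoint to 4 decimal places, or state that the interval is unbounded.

(-3.0000, 0).

Test eqn y'=λy, z=hλ:
  y_{n+1} = y_n + z·[5/6·y_n + 1/6·y_{n+1}] ⇒ (1 − 1/6z)y_{n+1} = (1 + 5/6z)y_n
  R(z) = (1 + 5/6z)/(1 − 1/6z).

Find x<0 with |R(x)|<1.
x=-0.98: |R|=0.1576
R=−1: 1+5/6x = −1+1/6x ⇒ -2/3x=2 ⇒ x=2/(-2/3)=-3.0000
Confirm numerically:
  x=-2.564: |R|=0.79636 <1
  x=-2.489: |R|=0.75922 <1
  x=-2.450: |R|=0.73964 <1
  x=-1.818: |R|=0.39524 <1
  x=-3.530: |R|=1.22246 >1
  x=-3.510: |R|=1.21451 >1
  x=-3.092: |R|=1.04048 >1
Stable set (-3.0000, 0).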